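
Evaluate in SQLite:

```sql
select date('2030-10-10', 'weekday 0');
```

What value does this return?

2030-10-13

`weekday 0` advances to the next Sunday; 2030-10-10 is a Thursday, so it moves forward to 2030-10-13.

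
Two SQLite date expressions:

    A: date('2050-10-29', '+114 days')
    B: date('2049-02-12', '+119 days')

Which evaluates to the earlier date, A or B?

A = 2051-02-20.
B = 2049-06-11.
B is earlier.

B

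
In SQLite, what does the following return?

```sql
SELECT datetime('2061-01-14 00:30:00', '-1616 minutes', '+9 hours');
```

2061-01-13 06:34:00

1616 minutes = 26h 56m; -1616 minutes from 2061-01-14 00:30:00 is 2061-01-12 21:34:00 (crosses midnight).
+9 hours from 2061-01-12 21:34:00 is 2061-01-13 06:34:00 (crosses midnight).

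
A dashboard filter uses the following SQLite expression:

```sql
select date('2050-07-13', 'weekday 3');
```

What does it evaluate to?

`weekday 3` advances to the next Wednesday; 2050-07-13 is already a Wednesday, so it stays at 2050-07-13.

2050-07-13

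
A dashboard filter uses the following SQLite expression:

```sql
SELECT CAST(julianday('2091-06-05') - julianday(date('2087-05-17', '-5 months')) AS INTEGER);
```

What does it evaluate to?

1631

Adding -5 months to 2087-05-17 gives 2086-12-17.
14 days remain in December 2086 after the 17th (31 − 17).
Full months from January 2087 through May 2091 contribute their day counts.
Then 5 days into June 2091.
Total: 14 + 31 + 28 + 31 + 30 + 31 + 30 + 31 + 31 + 30 + 31 + 30 + 31 + 31 + 29 + 31 + 30 + 31 + 30 + 31 + 31 + 30 + 31 + 30 + 31 + 31 + 28 + 31 + 30 + 31 + 30 + 31 + 31 + 30 + 31 + 30 + 31 + 31 + 28 + 31 + 30 + 31 + 30 + 31 + 31 + 30 + 31 + 30 + 31 + 31 + 28 + 31 + 30 + 31 + 5 = 1631.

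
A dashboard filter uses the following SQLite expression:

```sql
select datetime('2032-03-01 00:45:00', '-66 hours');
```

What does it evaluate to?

2032-02-27 06:45:00

-66 hours from 2032-03-01 00:45:00 is 2032-02-27 06:45:00 (crosses midnight).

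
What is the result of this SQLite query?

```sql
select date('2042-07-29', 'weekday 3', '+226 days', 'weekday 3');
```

2043-03-18

`weekday 3` advances to the next Wednesday; 2042-07-29 is a Tuesday, so it moves forward to 2042-07-30.
Applying '+226 days' to 2042-07-30: counting 226 days forward gives 2043-03-13.
`weekday 3` advances to the next Wednesday; 2043-03-13 is a Friday, so it moves forward to 2043-03-18.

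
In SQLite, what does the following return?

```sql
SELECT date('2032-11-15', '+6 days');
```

Advancing 6 more days within November lands on 2032-11-21.

2032-11-21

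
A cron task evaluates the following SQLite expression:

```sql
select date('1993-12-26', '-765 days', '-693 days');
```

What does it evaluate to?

Applying '-765 days' to 1993-12-26: counting 765 days back gives 1991-11-22.
Applying '-693 days' to 1991-11-22: counting 693 days back gives 1989-12-29.

1989-12-29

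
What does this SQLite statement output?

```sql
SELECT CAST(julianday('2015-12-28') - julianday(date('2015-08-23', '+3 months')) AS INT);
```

Adding +3 months to 2015-08-23 gives 2015-11-23.
7 days remain in November 2015 after the 23rd (30 − 23).
Then 28 days into December 2015.
Total: 7 + 28 = 35.

35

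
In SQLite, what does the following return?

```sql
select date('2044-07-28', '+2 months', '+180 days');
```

Adding +2 months to 2044-07-28 gives 2044-09-28.
Applying '+180 days' to 2044-09-28: counting 180 days forward gives 2045-03-27.

2045-03-27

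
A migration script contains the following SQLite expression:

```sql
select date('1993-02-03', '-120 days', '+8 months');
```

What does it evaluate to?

1993-06-06

Applying '-120 days' to 1993-02-03: counting 120 days back gives 1992-10-06.
Adding +8 months to 1992-10-06 gives 1993-06-06.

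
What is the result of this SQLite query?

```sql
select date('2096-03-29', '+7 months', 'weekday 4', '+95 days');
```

2097-02-04

Adding +7 months to 2096-03-29 gives 2096-10-29.
`weekday 4` advances to the next Thursday; 2096-10-29 is a Monday, so it moves forward to 2096-11-01.
Applying '+95 days' to 2096-11-01: counting 95 days forward gives 2097-02-04.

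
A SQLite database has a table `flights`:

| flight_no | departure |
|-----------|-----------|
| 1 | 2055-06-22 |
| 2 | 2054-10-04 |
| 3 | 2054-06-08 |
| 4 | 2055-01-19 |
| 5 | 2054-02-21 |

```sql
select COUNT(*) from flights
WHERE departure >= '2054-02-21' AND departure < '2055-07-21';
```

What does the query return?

5

Rows in [2054-02-21, 2055-07-21): 2055-06-22, 2054-10-04, 2054-06-08, 2055-01-19, 2054-02-21 → 5 rows.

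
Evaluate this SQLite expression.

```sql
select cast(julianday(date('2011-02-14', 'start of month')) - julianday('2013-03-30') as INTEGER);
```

`start of month` rewinds 2011-02-14 to 2011-02-01.
27 days remain in February 2011 after the 1st (28 − 1).
Full months from March 2011 through February 2013 contribute their day counts.
Then 30 days into March 2013.
Total: 27 + 31 + 30 + 31 + 30 + 31 + 31 + 30 + 31 + 30 + 31 + 31 + 29 + 31 + 30 + 31 + 30 + 31 + 31 + 30 + 31 + 30 + 31 + 31 + 28 + 30 = 788.
The subtraction is earlier − later, so the result is −788 → -788.

-788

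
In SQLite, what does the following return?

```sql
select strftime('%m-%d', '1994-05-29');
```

05-29

`%m-%d` extracts the month-day: 05-29.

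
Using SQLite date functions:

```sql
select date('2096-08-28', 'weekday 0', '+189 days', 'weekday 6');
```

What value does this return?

2097-03-16

`weekday 0` advances to the next Sunday; 2096-08-28 is a Tuesday, so it moves forward to 2096-09-02.
Applying '+189 days' to 2096-09-02: counting 189 days forward gives 2097-03-10.
`weekday 6` advances to the next Saturday; 2097-03-10 is a Sunday, so it moves forward to 2097-03-16.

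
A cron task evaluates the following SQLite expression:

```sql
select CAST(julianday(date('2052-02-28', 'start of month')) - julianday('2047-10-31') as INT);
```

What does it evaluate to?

`start of month` rewinds 2052-02-28 to 2052-02-01.
0 days remain in October 2047 after the 31st (31 − 31).
Full months from November 2047 through January 2052 contribute their day counts.
Then 1 day into February 2052.
Total: 0 + 30 + 31 + 31 + 29 + 31 + 30 + 31 + 30 + 31 + 31 + 30 + 31 + 30 + 31 + 31 + 28 + 31 + 30 + 31 + 30 + 31 + 31 + 30 + 31 + 30 + 31 + 31 + 28 + 31 + 30 + 31 + 30 + 31 + 31 + 30 + 31 + 30 + 31 + 31 + 28 + 31 + 30 + 31 + 30 + 31 + 31 + 30 + 31 + 30 + 31 + 31 + 1 = 1554.

1554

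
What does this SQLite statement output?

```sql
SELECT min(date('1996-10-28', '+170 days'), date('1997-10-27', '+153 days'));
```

1997-04-16

date('1996-10-28', '+170 days') → 1997-04-16.
date('1997-10-27', '+153 days') → 1998-03-29.
Earlier of the two is 1997-04-16.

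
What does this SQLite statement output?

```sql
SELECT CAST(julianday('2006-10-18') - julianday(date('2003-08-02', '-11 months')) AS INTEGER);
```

1507

Adding -11 months to 2003-08-02 gives 2002-09-02.
28 days remain in September 2002 after the 2nd (30 − 2).
Full months from October 2002 through September 2006 contribute their day counts.
Then 18 days into October 2006.
Total: 28 + 31 + 30 + 31 + 31 + 28 + 31 + 30 + 31 + 30 + 31 + 31 + 30 + 31 + 30 + 31 + 31 + 29 + 31 + 30 + 31 + 30 + 31 + 31 + 30 + 31 + 30 + 31 + 31 + 28 + 31 + 30 + 31 + 30 + 31 + 31 + 30 + 31 + 30 + 31 + 31 + 28 + 31 + 30 + 31 + 30 + 31 + 31 + 30 + 18 = 1507.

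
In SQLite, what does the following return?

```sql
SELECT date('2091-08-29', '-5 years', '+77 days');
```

Adding -5 years to 2091-08-29 gives 2086-08-29.
Applying '+77 days' to 2086-08-29: counting 77 days forward gives 2086-11-14.

2086-11-14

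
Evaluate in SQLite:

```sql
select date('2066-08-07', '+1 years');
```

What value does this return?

2067-08-07

Adding +1 year to 2066-08-07 gives 2067-08-07.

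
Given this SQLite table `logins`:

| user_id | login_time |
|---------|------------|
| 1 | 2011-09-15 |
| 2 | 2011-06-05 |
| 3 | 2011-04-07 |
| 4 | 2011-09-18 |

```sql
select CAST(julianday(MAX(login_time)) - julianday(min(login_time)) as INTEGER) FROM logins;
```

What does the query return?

MIN = 2011-04-07, MAX = 2011-09-18.
23 days remain in April 2011 after the 7th (30 − 7).
May 2011: 31 days.
June 2011: 30 days.
July 2011: 31 days.
August 2011: 31 days.
Then 18 days into September 2011.
Total: 23 + 31 + 30 + 31 + 31 + 18 = 164.

164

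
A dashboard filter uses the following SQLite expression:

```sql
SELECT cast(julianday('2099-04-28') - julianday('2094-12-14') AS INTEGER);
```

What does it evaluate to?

1596

17 days remain in December 2094 after the 14th (31 − 14).
Full months from January 2095 through March 2099 contribute their day counts.
Then 28 days into April 2099.
Total: 17 + 31 + 28 + 31 + 30 + 31 + 30 + 31 + 31 + 30 + 31 + 30 + 31 + 31 + 29 + 31 + 30 + 31 + 30 + 31 + 31 + 30 + 31 + 30 + 31 + 31 + 28 + 31 + 30 + 31 + 30 + 31 + 31 + 30 + 31 + 30 + 31 + 31 + 28 + 31 + 30 + 31 + 30 + 31 + 31 + 30 + 31 + 30 + 31 + 31 + 28 + 31 + 28 = 1596.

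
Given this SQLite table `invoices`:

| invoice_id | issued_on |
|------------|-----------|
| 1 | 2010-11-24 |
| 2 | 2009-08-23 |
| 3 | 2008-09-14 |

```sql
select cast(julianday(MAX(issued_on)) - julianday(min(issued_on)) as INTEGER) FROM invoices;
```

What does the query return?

MIN = 2008-09-14, MAX = 2010-11-24.
16 days remain in September 2008 after the 14th (30 − 14).
Full months from October 2008 through October 2010 contribute their day counts.
Then 24 days into November 2010.
Total: 16 + 31 + 30 + 31 + 31 + 28 + 31 + 30 + 31 + 30 + 31 + 31 + 30 + 31 + 30 + 31 + 31 + 28 + 31 + 30 + 31 + 30 + 31 + 31 + 30 + 31 + 24 = 801.

801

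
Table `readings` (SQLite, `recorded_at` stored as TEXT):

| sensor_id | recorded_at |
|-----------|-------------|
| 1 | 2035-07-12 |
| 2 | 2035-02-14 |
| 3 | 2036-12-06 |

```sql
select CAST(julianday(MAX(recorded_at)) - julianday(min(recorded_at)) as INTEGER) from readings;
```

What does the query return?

661

MIN = 2035-02-14, MAX = 2036-12-06.
14 days remain in February 2035 after the 14th (28 − 14).
Full months from March 2035 through November 2036 contribute their day counts.
Then 6 days into December 2036.
Total: 14 + 31 + 30 + 31 + 30 + 31 + 31 + 30 + 31 + 30 + 31 + 31 + 29 + 31 + 30 + 31 + 30 + 31 + 31 + 30 + 31 + 30 + 6 = 661.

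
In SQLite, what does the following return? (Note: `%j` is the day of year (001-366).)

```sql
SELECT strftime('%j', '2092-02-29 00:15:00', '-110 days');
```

315

First apply '-110 days': 2092-02-29 00:15:00 → 2091-11-11 00:15:00.
Day-of-year for 2091-11-11: days since 2091-01-01 inclusive = 315, zero-padded to 315.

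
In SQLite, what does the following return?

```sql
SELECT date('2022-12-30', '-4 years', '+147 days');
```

2019-05-26

Adding -4 years to 2022-12-30 gives 2018-12-30.
Applying '+147 days' to 2018-12-30: counting 147 days forward gives 2019-05-26.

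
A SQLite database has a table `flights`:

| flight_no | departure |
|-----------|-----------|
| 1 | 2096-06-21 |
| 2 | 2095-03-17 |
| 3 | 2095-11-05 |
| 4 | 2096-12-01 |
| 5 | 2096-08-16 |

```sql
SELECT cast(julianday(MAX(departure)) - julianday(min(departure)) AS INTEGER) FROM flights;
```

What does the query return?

MIN = 2095-03-17, MAX = 2096-12-01.
14 days remain in March 2095 after the 17th (31 − 17).
Full months from April 2095 through November 2096 contribute their day counts.
Then 1 day into December 2096.
Total: 14 + 30 + 31 + 30 + 31 + 31 + 30 + 31 + 30 + 31 + 31 + 29 + 31 + 30 + 31 + 30 + 31 + 31 + 30 + 31 + 30 + 1 = 625.

625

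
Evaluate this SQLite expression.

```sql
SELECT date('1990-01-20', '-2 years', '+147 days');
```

Adding -2 years to 1990-01-20 gives 1988-01-20.
Applying '+147 days' to 1988-01-20: counting 147 days forward gives 1988-06-15.

1988-06-15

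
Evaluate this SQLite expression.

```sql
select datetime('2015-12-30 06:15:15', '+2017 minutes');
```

2017 minutes = 33h 37m; +2017 minutes from 2015-12-30 06:15:15 is 2015-12-31 15:52:15 (crosses midnight).

2015-12-31 15:52:15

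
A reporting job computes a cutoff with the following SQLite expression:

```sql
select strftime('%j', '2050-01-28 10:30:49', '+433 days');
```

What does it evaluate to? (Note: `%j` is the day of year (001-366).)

096

First apply '+433 days': 2050-01-28 10:30:49 → 2051-04-06 10:30:49.
Day-of-year for 2051-04-06: days since 2051-01-01 inclusive = 96, zero-padded to 096.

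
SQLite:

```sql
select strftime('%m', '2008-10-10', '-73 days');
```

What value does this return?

First apply '-73 days': 2008-10-10 → 2008-07-29.
`%m` extracts the 2-digit month (01-12): 07.

07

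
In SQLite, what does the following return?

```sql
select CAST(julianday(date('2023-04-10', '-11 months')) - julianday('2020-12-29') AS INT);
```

Adding -11 months to 2023-04-10 gives 2022-05-10.
2 days remain in December 2020 after the 29th (31 − 29).
Full months from January 2021 through April 2022 contribute their day counts.
Then 10 days into May 2022.
Total: 2 + 31 + 28 + 31 + 30 + 31 + 30 + 31 + 31 + 30 + 31 + 30 + 31 + 31 + 28 + 31 + 30 + 10 = 497.

497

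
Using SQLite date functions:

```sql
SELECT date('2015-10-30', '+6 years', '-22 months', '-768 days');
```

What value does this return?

2017-11-22

Adding +6 years to 2015-10-30 gives 2021-10-30.
Adding -22 months to 2021-10-30 gives 2019-12-30.
Applying '-768 days' to 2019-12-30: counting 768 days back gives 2017-11-22.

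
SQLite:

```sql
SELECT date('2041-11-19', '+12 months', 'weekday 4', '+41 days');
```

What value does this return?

2042-12-31

Adding +12 months to 2041-11-19 gives 2042-11-19.
`weekday 4` advances to the next Thursday; 2042-11-19 is a Wednesday, so it moves forward to 2042-11-20.
Applying '+41 days' to 2042-11-20: counting 41 days forward gives 2042-12-31.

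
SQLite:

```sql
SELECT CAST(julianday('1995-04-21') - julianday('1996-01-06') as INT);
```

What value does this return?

9 days remain in April 1995 after the 21st (30 − 21).
Full months from May 1995 through December 1995 contribute their day counts.
Then 6 days into January 1996.
Total: 9 + 31 + 30 + 31 + 31 + 30 + 31 + 30 + 31 + 6 = 260.
The subtraction is earlier − later, so the result is −260 → -260.

-260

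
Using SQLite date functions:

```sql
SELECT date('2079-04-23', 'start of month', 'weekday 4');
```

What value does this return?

`start of month` rewinds 2079-04-23 to 2079-04-01.
`weekday 4` advances to the next Thursday; 2079-04-01 is a Saturday, so it moves forward to 2079-04-06.

2079-04-06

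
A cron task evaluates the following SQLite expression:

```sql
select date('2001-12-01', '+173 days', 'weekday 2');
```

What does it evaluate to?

2002-05-28

Applying '+173 days' to 2001-12-01: counting 173 days forward gives 2002-05-23.
`weekday 2` advances to the next Tuesday; 2002-05-23 is a Thursday, so it moves forward to 2002-05-28.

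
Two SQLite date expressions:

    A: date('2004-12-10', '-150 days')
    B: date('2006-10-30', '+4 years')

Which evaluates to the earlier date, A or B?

A = 2004-07-13.
B = 2010-10-30.
A is earlier.

A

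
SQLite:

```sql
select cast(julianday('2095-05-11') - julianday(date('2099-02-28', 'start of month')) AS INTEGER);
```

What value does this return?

`start of month` rewinds 2099-02-28 to 2099-02-01.
20 days remain in May 2095 after the 11th (31 − 11).
Full months from June 2095 through January 2099 contribute their day counts.
Then 1 day into February 2099.
Total: 20 + 30 + 31 + 31 + 30 + 31 + 30 + 31 + 31 + 29 + 31 + 30 + 31 + 30 + 31 + 31 + 30 + 31 + 30 + 31 + 31 + 28 + 31 + 30 + 31 + 30 + 31 + 31 + 30 + 31 + 30 + 31 + 31 + 28 + 31 + 30 + 31 + 30 + 31 + 31 + 30 + 31 + 30 + 31 + 31 + 1 = 1362.
The subtraction is earlier − later, so the result is −1362 → -1362.

-1362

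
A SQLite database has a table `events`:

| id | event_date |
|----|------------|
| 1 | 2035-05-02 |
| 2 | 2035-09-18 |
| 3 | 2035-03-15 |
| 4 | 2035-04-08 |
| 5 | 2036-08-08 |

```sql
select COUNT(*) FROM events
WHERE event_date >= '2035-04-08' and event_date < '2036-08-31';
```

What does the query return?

Rows in [2035-04-08, 2036-08-31): 2035-05-02, 2035-09-18, 2035-04-08, 2036-08-08 → 4 rows.

4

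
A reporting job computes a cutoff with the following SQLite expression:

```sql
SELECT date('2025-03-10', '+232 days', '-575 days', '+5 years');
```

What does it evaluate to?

2029-04-01

Applying '+232 days' to 2025-03-10: counting 232 days forward gives 2025-10-28.
Applying '-575 days' to 2025-10-28: counting 575 days back gives 2024-04-01.
Adding +5 years to 2024-04-01 gives 2029-04-01.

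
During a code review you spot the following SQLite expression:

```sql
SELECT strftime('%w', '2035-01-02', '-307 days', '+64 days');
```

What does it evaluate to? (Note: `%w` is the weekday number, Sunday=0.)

4

First apply '-307 days', '+64 days': 2035-01-02 → 2034-05-04.
2034-05-04 is a Thursday; with Sunday=0 that is 4.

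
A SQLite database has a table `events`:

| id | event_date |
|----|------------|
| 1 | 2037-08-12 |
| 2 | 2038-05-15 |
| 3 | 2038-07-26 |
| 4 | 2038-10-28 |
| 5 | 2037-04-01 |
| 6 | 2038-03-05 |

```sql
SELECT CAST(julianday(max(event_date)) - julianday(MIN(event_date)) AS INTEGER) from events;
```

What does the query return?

MIN = 2037-04-01, MAX = 2038-10-28.
29 days remain in April 2037 after the 1st (30 − 1).
Full months from May 2037 through September 2038 contribute their day counts.
Then 28 days into October 2038.
Total: 29 + 31 + 30 + 31 + 31 + 30 + 31 + 30 + 31 + 31 + 28 + 31 + 30 + 31 + 30 + 31 + 31 + 30 + 28 = 575.

575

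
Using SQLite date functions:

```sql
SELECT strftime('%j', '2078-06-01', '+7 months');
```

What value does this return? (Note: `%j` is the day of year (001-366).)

First apply '+7 months': 2078-06-01 → 2079-01-01.
Day-of-year for 2079-01-01: days since 2079-01-01 inclusive = 1, zero-padded to 001.

001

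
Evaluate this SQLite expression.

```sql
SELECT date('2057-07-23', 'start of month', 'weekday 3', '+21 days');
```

2057-07-25

`start of month` rewinds 2057-07-23 to 2057-07-01.
`weekday 3` advances to the next Wednesday; 2057-07-01 is a Sunday, so it moves forward to 2057-07-04.
Advancing 21 more days within July lands on 2057-07-25.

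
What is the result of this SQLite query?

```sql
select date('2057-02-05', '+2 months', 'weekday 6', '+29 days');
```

2057-05-06

Adding +2 months to 2057-02-05 gives 2057-04-05.
`weekday 6` advances to the next Saturday; 2057-04-05 is a Thursday, so it moves forward to 2057-04-07.
April 2057 has 30 days; 23 remain after the 7th, so 24 days reach 2057-05-01.
Advancing 5 more days within May lands on 2057-05-06.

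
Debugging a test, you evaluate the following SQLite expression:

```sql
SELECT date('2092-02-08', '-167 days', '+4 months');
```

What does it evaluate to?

2091-12-25

Applying '-167 days' to 2092-02-08: counting 167 days back gives 2091-08-25.
Adding +4 months to 2091-08-25 gives 2091-12-25.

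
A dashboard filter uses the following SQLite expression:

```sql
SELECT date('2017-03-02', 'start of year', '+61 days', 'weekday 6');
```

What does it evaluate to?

2017-03-04

`start of year` rewinds 2017-03-02 to 2017-01-01.
Applying '+61 days' to 2017-01-01: counting 61 days forward gives 2017-03-03.
`weekday 6` advances to the next Saturday; 2017-03-03 is a Friday, so it moves forward to 2017-03-04.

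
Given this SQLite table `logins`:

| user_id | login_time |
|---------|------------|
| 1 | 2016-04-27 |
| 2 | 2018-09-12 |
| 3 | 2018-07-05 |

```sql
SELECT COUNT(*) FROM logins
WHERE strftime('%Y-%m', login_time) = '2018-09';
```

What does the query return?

Rows with year-month 2018-09: 2018-09-12 → 1.

1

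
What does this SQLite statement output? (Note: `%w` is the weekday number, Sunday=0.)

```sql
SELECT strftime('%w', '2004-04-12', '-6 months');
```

0

First apply '-6 months': 2004-04-12 → 2003-10-12.
2003-10-12 is a Sunday; with Sunday=0 that is 0.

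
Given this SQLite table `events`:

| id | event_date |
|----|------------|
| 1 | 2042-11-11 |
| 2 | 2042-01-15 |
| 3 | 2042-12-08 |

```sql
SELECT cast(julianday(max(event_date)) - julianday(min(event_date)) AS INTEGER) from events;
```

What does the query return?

MIN = 2042-01-15, MAX = 2042-12-08.
16 days remain in January 2042 after the 15th (31 − 15).
Full months from February 2042 through November 2042 contribute their day counts.
Then 8 days into December 2042.
Total: 16 + 28 + 31 + 30 + 31 + 30 + 31 + 31 + 30 + 31 + 30 + 8 = 327.

327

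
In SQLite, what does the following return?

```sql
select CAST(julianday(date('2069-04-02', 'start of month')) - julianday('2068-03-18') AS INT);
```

`start of month` rewinds 2069-04-02 to 2069-04-01.
13 days remain in March 2068 after the 18th (31 − 18).
Full months from April 2068 through March 2069 contribute their day counts.
Then 1 day into April 2069.
Total: 13 + 30 + 31 + 30 + 31 + 31 + 30 + 31 + 30 + 31 + 31 + 28 + 31 + 1 = 379.

379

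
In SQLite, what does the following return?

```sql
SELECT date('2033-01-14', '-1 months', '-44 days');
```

2032-10-31

Adding -1 month to 2033-01-14 gives 2032-12-14.
Applying '-44 days' to 2032-12-14: counting 44 days back gives 2032-10-31.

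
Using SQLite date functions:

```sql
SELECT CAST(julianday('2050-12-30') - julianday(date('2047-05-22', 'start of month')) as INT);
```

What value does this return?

1339

`start of month` rewinds 2047-05-22 to 2047-05-01.
30 days remain in May 2047 after the 1st (31 − 1).
Full months from June 2047 through November 2050 contribute their day counts.
Then 30 days into December 2050.
Total: 30 + 30 + 31 + 31 + 30 + 31 + 30 + 31 + 31 + 29 + 31 + 30 + 31 + 30 + 31 + 31 + 30 + 31 + 30 + 31 + 31 + 28 + 31 + 30 + 31 + 30 + 31 + 31 + 30 + 31 + 30 + 31 + 31 + 28 + 31 + 30 + 31 + 30 + 31 + 31 + 30 + 31 + 30 + 30 = 1339.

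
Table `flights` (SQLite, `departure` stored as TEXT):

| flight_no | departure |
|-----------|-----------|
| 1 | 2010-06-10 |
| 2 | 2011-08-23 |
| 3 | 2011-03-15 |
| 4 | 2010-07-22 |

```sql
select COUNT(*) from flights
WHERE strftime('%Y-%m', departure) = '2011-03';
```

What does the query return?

Rows with year-month 2011-03: 2011-03-15 → 1.

1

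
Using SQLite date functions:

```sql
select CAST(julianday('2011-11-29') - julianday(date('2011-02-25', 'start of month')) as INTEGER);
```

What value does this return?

`start of month` rewinds 2011-02-25 to 2011-02-01.
27 days remain in February 2011 after the 1st (28 − 1).
Full months from March 2011 through October 2011 contribute their day counts.
Then 29 days into November 2011.
Total: 27 + 31 + 30 + 31 + 30 + 31 + 31 + 30 + 31 + 29 = 301.

301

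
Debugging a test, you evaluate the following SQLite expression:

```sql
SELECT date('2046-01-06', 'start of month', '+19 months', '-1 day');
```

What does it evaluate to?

`start of month` rewinds 2046-01-06 to 2046-01-01.
Adding +19 months to 2046-01-01 gives 2047-08-01.
Going back 1 day from 2047-08-01 reaches 2047-07-31 (last day of July, 31 days).

2047-07-31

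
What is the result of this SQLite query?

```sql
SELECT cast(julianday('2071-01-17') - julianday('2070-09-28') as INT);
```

2 days remain in September 2070 after the 28th (30 − 28).
October 2070: 31 days.
November 2070: 30 days.
December 2070: 31 days.
Then 17 days into January 2071.
Total: 2 + 31 + 30 + 31 + 17 = 111.

111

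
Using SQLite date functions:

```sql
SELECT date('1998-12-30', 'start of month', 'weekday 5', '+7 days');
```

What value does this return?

`start of month` rewinds 1998-12-30 to 1998-12-01.
`weekday 5` advances to the next Friday; 1998-12-01 is a Tuesday, so it moves forward to 1998-12-04.
Advancing 7 more days within December lands on 1998-12-11.

1998-12-11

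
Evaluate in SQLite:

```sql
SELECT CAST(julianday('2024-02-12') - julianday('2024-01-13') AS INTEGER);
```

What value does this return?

18 days remain in January 2024 after the 13th (31 − 13).
Then 12 days into February 2024.
Total: 18 + 12 = 30.

30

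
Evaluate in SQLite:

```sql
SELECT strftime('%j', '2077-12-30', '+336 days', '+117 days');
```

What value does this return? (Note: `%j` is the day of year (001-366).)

First apply '+336 days', '+117 days': 2077-12-30 → 2079-03-28.
Day-of-year for 2079-03-28: days since 2079-01-01 inclusive = 87, zero-padded to 087.

087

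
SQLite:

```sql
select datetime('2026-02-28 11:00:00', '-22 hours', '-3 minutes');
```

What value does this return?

-22 hours from 2026-02-28 11:00:00 is 2026-02-27 13:00:00 (crosses midnight).
-3 minutes from 2026-02-27 13:00:00 is 2026-02-27 12:57:00.

2026-02-27 12:57:00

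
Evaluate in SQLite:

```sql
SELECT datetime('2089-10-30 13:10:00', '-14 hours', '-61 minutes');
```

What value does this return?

-14 hours from 2089-10-30 13:10:00 is 2089-10-29 23:10:00 (crosses midnight).
61 minutes = 1h 1m; -61 minutes from 2089-10-29 23:10:00 is 2089-10-29 22:09:00.

2089-10-29 22:09:00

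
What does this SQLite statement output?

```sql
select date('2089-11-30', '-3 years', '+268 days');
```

2087-08-25

Adding -3 years to 2089-11-30 gives 2086-11-30.
Applying '+268 days' to 2086-11-30: counting 268 days forward gives 2087-08-25.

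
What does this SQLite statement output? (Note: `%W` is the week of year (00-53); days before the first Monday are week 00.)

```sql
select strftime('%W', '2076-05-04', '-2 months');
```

09

First apply '-2 months': 2076-05-04 → 2076-03-04.
2076-03-04 is a Wednesday. SQLite's %W counts Mondays since the year started; the result is 09.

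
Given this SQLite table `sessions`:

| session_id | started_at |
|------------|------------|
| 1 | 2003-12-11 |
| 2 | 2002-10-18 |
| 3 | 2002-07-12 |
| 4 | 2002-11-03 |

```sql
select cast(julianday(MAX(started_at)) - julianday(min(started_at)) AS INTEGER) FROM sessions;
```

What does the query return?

517

MIN = 2002-07-12, MAX = 2003-12-11.
19 days remain in July 2002 after the 12th (31 − 12).
Full months from August 2002 through November 2003 contribute their day counts.
Then 11 days into December 2003.
Total: 19 + 31 + 30 + 31 + 30 + 31 + 31 + 28 + 31 + 30 + 31 + 30 + 31 + 31 + 30 + 31 + 30 + 11 = 517.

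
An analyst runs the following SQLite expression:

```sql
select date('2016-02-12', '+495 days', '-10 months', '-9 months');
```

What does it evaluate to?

2015-11-21

Applying '+495 days' to 2016-02-12: counting 495 days forward gives 2017-06-21.
Adding -10 months to 2017-06-21 gives 2016-08-21.
Adding -9 months to 2016-08-21 gives 2015-11-21.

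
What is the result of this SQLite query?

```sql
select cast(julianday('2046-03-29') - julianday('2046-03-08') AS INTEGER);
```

21

Both dates are in March 2046: 29 − 8 = 21.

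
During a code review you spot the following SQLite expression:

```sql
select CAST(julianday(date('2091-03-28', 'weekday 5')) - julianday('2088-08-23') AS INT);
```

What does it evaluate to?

949

`weekday 5` advances to the next Friday; 2091-03-28 is a Wednesday, so it moves forward to 2091-03-30.
8 days remain in August 2088 after the 23rd (31 − 23).
Full months from September 2088 through February 2091 contribute their day counts.
Then 30 days into March 2091.
Total: 8 + 30 + 31 + 30 + 31 + 31 + 28 + 31 + 30 + 31 + 30 + 31 + 31 + 30 + 31 + 30 + 31 + 31 + 28 + 31 + 30 + 31 + 30 + 31 + 31 + 30 + 31 + 30 + 31 + 31 + 28 + 30 = 949.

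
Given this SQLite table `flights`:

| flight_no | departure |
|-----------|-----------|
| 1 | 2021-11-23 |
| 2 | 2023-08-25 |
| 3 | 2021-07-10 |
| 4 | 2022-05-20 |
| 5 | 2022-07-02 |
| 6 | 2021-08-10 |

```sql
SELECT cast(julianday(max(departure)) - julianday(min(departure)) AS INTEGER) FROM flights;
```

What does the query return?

MIN = 2021-07-10, MAX = 2023-08-25.
21 days remain in July 2021 after the 10th (31 − 10).
Full months from August 2021 through July 2023 contribute their day counts.
Then 25 days into August 2023.
Total: 21 + 31 + 30 + 31 + 30 + 31 + 31 + 28 + 31 + 30 + 31 + 30 + 31 + 31 + 30 + 31 + 30 + 31 + 31 + 28 + 31 + 30 + 31 + 30 + 31 + 25 = 776.

776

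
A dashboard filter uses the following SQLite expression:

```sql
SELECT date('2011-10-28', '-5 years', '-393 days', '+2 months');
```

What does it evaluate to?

Adding -5 years to 2011-10-28 gives 2006-10-28.
Applying '-393 days' to 2006-10-28: counting 393 days back gives 2005-09-30.
Adding +2 months to 2005-09-30 gives 2005-11-30.

2005-11-30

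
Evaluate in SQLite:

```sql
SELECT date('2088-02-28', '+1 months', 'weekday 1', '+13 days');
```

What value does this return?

Adding +1 month to 2088-02-28 gives 2088-03-28.
`weekday 1` advances to the next Monday; 2088-03-28 is a Sunday, so it moves forward to 2088-03-29.
March 2088 has 31 days; 2 remain after the 29th, so 3 days reach 2088-04-01.
Advancing 10 more days within April lands on 2088-04-11.

2088-04-11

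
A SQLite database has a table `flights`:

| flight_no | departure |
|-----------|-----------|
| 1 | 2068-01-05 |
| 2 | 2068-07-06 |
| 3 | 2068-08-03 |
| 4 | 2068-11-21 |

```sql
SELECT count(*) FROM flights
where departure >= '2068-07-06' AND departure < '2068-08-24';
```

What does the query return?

2

Rows in [2068-07-06, 2068-08-24): 2068-07-06, 2068-08-03 → 2 rows.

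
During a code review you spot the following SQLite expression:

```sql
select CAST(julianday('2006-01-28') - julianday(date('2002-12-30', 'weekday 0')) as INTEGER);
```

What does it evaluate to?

1119

`weekday 0` advances to the next Sunday; 2002-12-30 is a Monday, so it moves forward to 2003-01-05.
26 days remain in January 2003 after the 5th (31 − 5).
Full months from February 2003 through December 2005 contribute their day counts.
Then 28 days into January 2006.
Total: 26 + 28 + 31 + 30 + 31 + 30 + 31 + 31 + 30 + 31 + 30 + 31 + 31 + 29 + 31 + 30 + 31 + 30 + 31 + 31 + 30 + 31 + 30 + 31 + 31 + 28 + 31 + 30 + 31 + 30 + 31 + 31 + 30 + 31 + 30 + 31 + 28 = 1119.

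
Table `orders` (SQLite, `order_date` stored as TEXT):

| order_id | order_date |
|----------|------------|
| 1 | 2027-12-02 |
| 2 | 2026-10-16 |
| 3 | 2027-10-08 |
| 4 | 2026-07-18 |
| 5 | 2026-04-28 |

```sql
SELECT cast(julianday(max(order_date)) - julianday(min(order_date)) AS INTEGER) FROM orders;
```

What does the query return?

583

MIN = 2026-04-28, MAX = 2027-12-02.
2 days remain in April 2026 after the 28th (30 − 28).
Full months from May 2026 through November 2027 contribute their day counts.
Then 2 days into December 2027.
Total: 2 + 31 + 30 + 31 + 31 + 30 + 31 + 30 + 31 + 31 + 28 + 31 + 30 + 31 + 30 + 31 + 31 + 30 + 31 + 30 + 2 = 583.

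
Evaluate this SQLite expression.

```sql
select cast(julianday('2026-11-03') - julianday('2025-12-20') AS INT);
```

11 days remain in December 2025 after the 20th (31 − 20).
Full months from January 2026 through October 2026 contribute their day counts.
Then 3 days into November 2026.
Total: 11 + 31 + 28 + 31 + 30 + 31 + 30 + 31 + 31 + 30 + 31 + 3 = 318.

318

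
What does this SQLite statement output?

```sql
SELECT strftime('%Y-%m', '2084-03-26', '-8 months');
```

First apply '-8 months': 2084-03-26 → 2083-07-26.
`%Y-%m` extracts the year-month: 2083-07.

2083-07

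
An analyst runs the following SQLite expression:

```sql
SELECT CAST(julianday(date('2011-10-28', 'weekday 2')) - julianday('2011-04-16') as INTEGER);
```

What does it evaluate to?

199

`weekday 2` advances to the next Tuesday; 2011-10-28 is a Friday, so it moves forward to 2011-11-01.
14 days remain in April 2011 after the 16th (30 − 16).
Full months from May 2011 through October 2011 contribute their day counts.
Then 1 day into November 2011.
Total: 14 + 31 + 30 + 31 + 31 + 30 + 31 + 1 = 199.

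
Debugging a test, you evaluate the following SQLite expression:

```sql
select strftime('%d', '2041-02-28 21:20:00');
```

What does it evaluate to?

`%d` extracts the 2-digit day of month: 28.

28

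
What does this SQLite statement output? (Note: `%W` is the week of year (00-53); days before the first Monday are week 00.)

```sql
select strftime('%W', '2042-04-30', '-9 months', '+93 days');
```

43

First apply '-9 months', '+93 days': 2042-04-30 → 2041-10-31.
2041-10-31 is a Thursday. SQLite's %W counts Mondays since the year started; the result is 43.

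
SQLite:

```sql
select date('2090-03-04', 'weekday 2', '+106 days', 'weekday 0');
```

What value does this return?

2090-06-25

`weekday 2` advances to the next Tuesday; 2090-03-04 is a Saturday, so it moves forward to 2090-03-07.
Applying '+106 days' to 2090-03-07: counting 106 days forward gives 2090-06-21.
`weekday 0` advances to the next Sunday; 2090-06-21 is a Wednesday, so it moves forward to 2090-06-25.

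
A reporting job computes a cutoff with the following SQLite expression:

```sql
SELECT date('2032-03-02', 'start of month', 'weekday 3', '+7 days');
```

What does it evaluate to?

2032-03-10

`start of month` rewinds 2032-03-02 to 2032-03-01.
`weekday 3` advances to the next Wednesday; 2032-03-01 is a Monday, so it moves forward to 2032-03-03.
Advancing 7 more days within March lands on 2032-03-10.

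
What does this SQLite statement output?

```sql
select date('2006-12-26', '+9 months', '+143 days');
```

Adding +9 months to 2006-12-26 gives 2007-09-26.
Applying '+143 days' to 2007-09-26: counting 143 days forward gives 2008-02-16.

2008-02-16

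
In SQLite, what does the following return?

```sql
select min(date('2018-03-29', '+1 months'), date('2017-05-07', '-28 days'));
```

2017-04-09

date('2018-03-29', '+1 months') → 2018-04-29.
date('2017-05-07', '-28 days') → 2017-04-09.
Earlier of the two is 2017-04-09.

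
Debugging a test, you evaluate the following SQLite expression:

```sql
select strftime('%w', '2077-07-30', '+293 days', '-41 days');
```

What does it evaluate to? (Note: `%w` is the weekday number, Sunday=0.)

5

First apply '+293 days', '-41 days': 2077-07-30 → 2078-04-08.
2078-04-08 is a Friday; with Sunday=0 that is 5.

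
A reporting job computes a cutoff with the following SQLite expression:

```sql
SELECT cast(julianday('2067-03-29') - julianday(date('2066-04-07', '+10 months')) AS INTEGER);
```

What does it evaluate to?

50

Adding +10 months to 2066-04-07 gives 2067-02-07.
21 days remain in February 2067 after the 7th (28 − 7).
Then 29 days into March 2067.
Total: 21 + 29 = 50.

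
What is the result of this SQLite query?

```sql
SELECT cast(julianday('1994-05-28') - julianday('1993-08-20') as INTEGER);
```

11 days remain in August 1993 after the 20th (31 − 20).
Full months from September 1993 through April 1994 contribute their day counts.
Then 28 days into May 1994.
Total: 11 + 30 + 31 + 30 + 31 + 31 + 28 + 31 + 30 + 28 = 281.

281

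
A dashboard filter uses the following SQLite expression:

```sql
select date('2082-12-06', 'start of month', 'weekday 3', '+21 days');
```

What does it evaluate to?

`start of month` rewinds 2082-12-06 to 2082-12-01.
`weekday 3` advances to the next Wednesday; 2082-12-01 is a Tuesday, so it moves forward to 2082-12-02.
Advancing 21 more days within December lands on 2082-12-23.

2082-12-23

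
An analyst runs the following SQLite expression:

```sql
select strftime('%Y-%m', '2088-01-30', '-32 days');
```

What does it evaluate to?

First apply '-32 days': 2088-01-30 → 2087-12-29.
`%Y-%m` extracts the year-month: 2087-12.

2087-12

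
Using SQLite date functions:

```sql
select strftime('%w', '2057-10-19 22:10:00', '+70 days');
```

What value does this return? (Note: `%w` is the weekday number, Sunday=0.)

First apply '+70 days': 2057-10-19 22:10:00 → 2057-12-28 22:10:00.
2057-12-28 is a Friday; with Sunday=0 that is 5.

5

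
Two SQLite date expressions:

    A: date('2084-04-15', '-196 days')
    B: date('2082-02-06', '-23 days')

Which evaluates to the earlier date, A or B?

B

A = 2083-10-02.
B = 2082-01-14.
B is earlier.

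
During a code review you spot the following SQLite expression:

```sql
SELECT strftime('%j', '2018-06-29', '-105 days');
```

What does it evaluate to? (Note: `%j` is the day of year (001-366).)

First apply '-105 days': 2018-06-29 → 2018-03-16.
Day-of-year for 2018-03-16: days since 2018-01-01 inclusive = 75, zero-padded to 075.

075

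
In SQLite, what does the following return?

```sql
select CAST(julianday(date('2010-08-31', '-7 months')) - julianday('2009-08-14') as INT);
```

Adding -7 months to 2010-08-31 gives 2010-01-31.
17 days remain in August 2009 after the 14th (31 − 14).
September 2009: 30 days.
October 2009: 31 days.
November 2009: 30 days.
December 2009: 31 days.
Then 31 days into January 2010.
Total: 17 + 30 + 31 + 30 + 31 + 31 = 170.

170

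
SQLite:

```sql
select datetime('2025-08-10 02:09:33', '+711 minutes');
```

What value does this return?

711 minutes = 11h 51m; +711 minutes from 2025-08-10 02:09:33 is 2025-08-10 14:00:33.

2025-08-10 14:00:33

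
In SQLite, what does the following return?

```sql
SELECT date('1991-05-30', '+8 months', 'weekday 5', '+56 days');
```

Adding +8 months to 1991-05-30 gives 1992-01-30.
`weekday 5` advances to the next Friday; 1992-01-30 is a Thursday, so it moves forward to 1992-01-31.
Applying '+56 days' to 1992-01-31: counting 56 days forward gives 1992-03-27.

1992-03-27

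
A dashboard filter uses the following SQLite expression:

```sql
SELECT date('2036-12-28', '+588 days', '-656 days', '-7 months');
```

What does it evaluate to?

Applying '+588 days' to 2036-12-28: counting 588 days forward gives 2038-08-08.
Applying '-656 days' to 2038-08-08: counting 656 days back gives 2036-10-21.
Adding -7 months to 2036-10-21 gives 2036-03-21.

2036-03-21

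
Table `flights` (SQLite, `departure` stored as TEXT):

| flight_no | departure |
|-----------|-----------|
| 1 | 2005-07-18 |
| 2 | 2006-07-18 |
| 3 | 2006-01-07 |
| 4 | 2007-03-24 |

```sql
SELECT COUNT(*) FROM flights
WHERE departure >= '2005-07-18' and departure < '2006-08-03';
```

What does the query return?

Rows in [2005-07-18, 2006-08-03): 2005-07-18, 2006-07-18, 2006-01-07 → 3 rows.

3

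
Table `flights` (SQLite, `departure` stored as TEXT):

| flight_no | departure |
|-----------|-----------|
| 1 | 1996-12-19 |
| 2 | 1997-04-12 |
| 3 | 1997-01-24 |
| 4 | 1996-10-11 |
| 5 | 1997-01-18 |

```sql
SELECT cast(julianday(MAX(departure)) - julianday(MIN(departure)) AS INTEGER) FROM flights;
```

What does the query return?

183

MIN = 1996-10-11, MAX = 1997-04-12.
20 days remain in October 1996 after the 11th (31 − 11).
November 1996: 30 days.
December 1996: 31 days.
January 1997: 31 days.
February 1997: 28 days.
March 1997: 31 days.
Then 12 days into April 1997.
Total: 20 + 30 + 31 + 31 + 28 + 31 + 12 = 183.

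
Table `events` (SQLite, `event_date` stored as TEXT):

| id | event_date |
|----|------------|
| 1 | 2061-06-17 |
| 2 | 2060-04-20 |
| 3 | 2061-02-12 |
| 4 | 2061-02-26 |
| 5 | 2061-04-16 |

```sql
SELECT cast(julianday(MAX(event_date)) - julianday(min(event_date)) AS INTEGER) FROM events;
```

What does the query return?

MIN = 2060-04-20, MAX = 2061-06-17.
10 days remain in April 2060 after the 20th (30 − 20).
Full months from May 2060 through May 2061 contribute their day counts.
Then 17 days into June 2061.
Total: 10 + 31 + 30 + 31 + 31 + 30 + 31 + 30 + 31 + 31 + 28 + 31 + 30 + 31 + 17 = 423.

423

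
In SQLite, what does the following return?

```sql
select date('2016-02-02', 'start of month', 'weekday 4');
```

`start of month` rewinds 2016-02-02 to 2016-02-01.
`weekday 4` advances to the next Thursday; 2016-02-01 is a Monday, so it moves forward to 2016-02-04.

2016-02-04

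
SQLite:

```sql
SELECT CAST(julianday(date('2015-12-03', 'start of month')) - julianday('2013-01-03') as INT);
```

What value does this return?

`start of month` rewinds 2015-12-03 to 2015-12-01.
28 days remain in January 2013 after the 3rd (31 − 3).
Full months from February 2013 through November 2015 contribute their day counts.
Then 1 day into December 2015.
Total: 28 + 28 + 31 + 30 + 31 + 30 + 31 + 31 + 30 + 31 + 30 + 31 + 31 + 28 + 31 + 30 + 31 + 30 + 31 + 31 + 30 + 31 + 30 + 31 + 31 + 28 + 31 + 30 + 31 + 30 + 31 + 31 + 30 + 31 + 30 + 1 = 1062.

1062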